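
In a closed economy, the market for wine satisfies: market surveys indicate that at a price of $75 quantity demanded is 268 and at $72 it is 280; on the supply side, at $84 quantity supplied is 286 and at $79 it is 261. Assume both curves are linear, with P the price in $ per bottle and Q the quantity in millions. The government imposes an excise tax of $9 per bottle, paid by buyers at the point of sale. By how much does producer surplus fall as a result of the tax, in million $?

Producer surplus falls by $984 million.

Demand slope: (280 − 268)/(72 − 75) = -4, so Qd = 568 − 4P.
Supply slope: (261 − 286)/(79 − 84) = 5, so Qs = 5P − 134.
Before the tax: set 568 − 4P = 5P − 134 → P* = $78, Q* = 256.
With the tax collected from buyers, demand (in seller-price terms) shifts: Qd = 568 − 4(P + 9).
New equilibrium: buyers pay $83, sellers receive $74, Q = 236. (Wedge: Pb − Ps = 9.)
ΔPS is the trapezoid between Q = 236 and Q = 256 of height $4: ½ · (256 + 236) · 4 = $984.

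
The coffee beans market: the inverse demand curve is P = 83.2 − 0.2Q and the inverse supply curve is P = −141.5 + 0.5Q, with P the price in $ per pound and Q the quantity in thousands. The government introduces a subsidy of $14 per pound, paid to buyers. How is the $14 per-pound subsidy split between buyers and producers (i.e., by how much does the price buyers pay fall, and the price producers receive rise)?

Buyers gain $4 per pound; producers gain $10 per pound.

Inverting to Q(P) form: Qd = 416 − 5P; Qs = 2P + 283.
Without the subsidy, 416 − 5P = 2P + 283 gives 7P = 133, so P* = $19 and Q* = 321.
With a per-unit subsidy paid to buyers, each effectively pays P − 14, so demand becomes Qd = 416 − 5(P − 14).
Solving gives Q = 341 with buyers paying $15 and producers receiving $29 (the $14 wedge).
Gain to buyers: $4; to producers: $10. (They sum to $14.)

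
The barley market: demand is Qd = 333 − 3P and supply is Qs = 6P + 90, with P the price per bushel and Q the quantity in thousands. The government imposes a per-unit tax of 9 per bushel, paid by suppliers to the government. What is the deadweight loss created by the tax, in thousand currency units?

Deadweight loss = 81 thousand.

Before the tax: set 333 − 3P = 6P + 90 → P* = 27, Q* = 252.
With the tax collected from suppliers, supply shifts: Qs = 6(P − 9) + 90.
New equilibrium: buyers pay 33, suppliers receive 24, Q = 234. (Wedge: Pb − Ps = 9.)
Quantity falls by |ΔQ| = |252 − 234| = 18.
DWL = ½ · t · |ΔQ| = ½ · 9 · 18 = 81.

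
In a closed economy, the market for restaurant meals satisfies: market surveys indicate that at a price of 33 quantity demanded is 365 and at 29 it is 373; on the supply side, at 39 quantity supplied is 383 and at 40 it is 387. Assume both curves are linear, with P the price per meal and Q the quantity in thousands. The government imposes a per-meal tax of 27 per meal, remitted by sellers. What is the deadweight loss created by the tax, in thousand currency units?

Deadweight loss = 486 thousand.

Demand slope: (373 − 365)/(29 − 33) = -2, so Qd = 431 − 2P.
Supply slope: (387 − 383)/(40 − 39) = 4, so Qs = 4P + 227.
Before the tax: set 431 − 2P = 4P + 227 → P* = 34, Q* = 363.
With the tax collected from sellers, supply shifts: Qs = 4(P − 27) + 227.
New equilibrium: buyers pay 52, sellers receive 25, Q = 327. (Wedge: Pb − Ps = 27.)
Quantity falls by |ΔQ| = |363 − 327| = 36.
DWL = ½ · t · |ΔQ| = ½ · 27 · 36 = 486.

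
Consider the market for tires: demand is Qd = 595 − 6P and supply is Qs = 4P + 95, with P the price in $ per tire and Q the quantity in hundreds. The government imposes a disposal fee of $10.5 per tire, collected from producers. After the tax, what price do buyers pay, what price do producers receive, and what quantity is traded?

Buyers pay $54.2; producers receive $43.7; quantity = 269.8.

Without the tax, 595 − 6P = 4P + 95 gives 10P = 500, so P* = $50 and Q* = 295.
With the tax collected from producers, supply shifts: Qs = 4(P − 10.5) + 95.
New equilibrium: buyers pay $54.2, producers receive $43.7, Q = 269.8. (Wedge: Pb − Ps = 10.5.)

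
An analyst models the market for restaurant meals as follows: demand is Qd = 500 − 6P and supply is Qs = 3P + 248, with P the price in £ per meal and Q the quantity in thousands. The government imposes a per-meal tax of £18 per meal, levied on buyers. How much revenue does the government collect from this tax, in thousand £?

Tax revenue = £5328 thousand.

Without the tax, 500 − 6P = 3P + 248 gives 9P = 252, so P* = £28 and Q* = 332.
With the tax collected from buyers, demand (in seller-price terms) shifts: Qd = 500 − 6(P + 18).
New equilibrium: buyers pay £34, producers receive £16, Q = 296. (Wedge: Pb − Ps = 18.)
Revenue = t · Q = 18 · 296 = £5328.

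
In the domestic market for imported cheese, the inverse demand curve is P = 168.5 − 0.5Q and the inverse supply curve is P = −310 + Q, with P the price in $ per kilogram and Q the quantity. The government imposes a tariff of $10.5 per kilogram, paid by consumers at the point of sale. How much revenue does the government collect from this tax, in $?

Rewrite in direct form: Qd = 337 − 2P and Qs = P + 310.
Before the tax: set 337 − 2P = P + 310 → P* = $9, Q* = 319.
With the tax collected from consumers, demand (in seller-price terms) shifts: Qd = 337 − 2(P + 10.5).
Solving gives Q = 312 with consumers paying $12.5 and sellers receiving $2 (the $10.5 wedge).
Revenue = t · Q = 10.5 · 312 = $3276.

Tax revenue = $3276.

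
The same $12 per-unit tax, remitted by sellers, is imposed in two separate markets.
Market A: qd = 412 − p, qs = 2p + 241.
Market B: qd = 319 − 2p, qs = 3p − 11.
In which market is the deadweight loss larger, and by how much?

Market A: pre-tax p* = $57, q* = 355; post-tax q = 347; deadweight loss = $48.
Market B: pre-tax p* = $66, q* = 187; post-tax q = 172.6; deadweight loss = $86.4.
Difference: $48 vs $86.4 → market B is larger by $38.4.

Market B, by $38.4.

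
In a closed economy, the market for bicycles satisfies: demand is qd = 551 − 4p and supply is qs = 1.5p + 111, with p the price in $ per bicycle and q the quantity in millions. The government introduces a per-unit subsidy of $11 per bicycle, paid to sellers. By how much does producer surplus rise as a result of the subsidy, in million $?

Producer surplus rises by $1896 million.

Without the subsidy, 551 − 4p = 1.5p + 111 gives 5.5p = 440, so p* = $80 and q* = 231.
With a per-unit subsidy paid to sellers, each receives p + 11 per unit sold, so supply becomes qs = 1.5(p + 11) + 111.
Solving gives q = 243 with buyers paying $77 and sellers receiving $88 (the $11 wedge).
ΔPS is the trapezoid between Q = 243 and Q = 231 of height $8: ½ · (231 + 243) · 8 = $1896.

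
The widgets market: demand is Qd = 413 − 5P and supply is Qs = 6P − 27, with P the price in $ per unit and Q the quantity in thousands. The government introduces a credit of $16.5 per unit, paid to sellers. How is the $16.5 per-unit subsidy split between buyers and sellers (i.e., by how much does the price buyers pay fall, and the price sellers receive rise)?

Buyers gain $9 per unit; sellers gain $7.5 per unit.

Without the subsidy, 413 − 5P = 6P − 27 gives 11P = 440, so P* = $40 and Q* = 213.
With a per-unit subsidy paid to sellers, each receives P + 16.5 per unit sold, so supply becomes Qs = 6(P + 16.5) − 27.
New equilibrium: buyers pay $31, sellers receive $47.5, Q = 258. (Wedge: Pb − Ps = −16.5.)
Gain to buyers: $9; to sellers: $7.5. (They sum to $16.5.)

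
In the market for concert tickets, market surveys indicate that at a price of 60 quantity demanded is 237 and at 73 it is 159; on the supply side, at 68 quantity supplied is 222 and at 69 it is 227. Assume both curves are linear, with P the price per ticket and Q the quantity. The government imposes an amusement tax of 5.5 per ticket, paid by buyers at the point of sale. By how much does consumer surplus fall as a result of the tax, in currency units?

Consumer surplus falls by 498.75.

Demand slope: (159 − 237)/(73 − 60) = -6, so Qd = 597 − 6P.
Supply slope: (227 − 222)/(69 − 68) = 5, so Qs = 5P − 118.
Before the tax: set 597 − 6P = 5P − 118 → P* = 65, Q* = 207.
With the tax collected from buyers, demand (in seller-price terms) shifts: Qd = 597 − 6(P + 5.5).
Solving gives Q = 192 with buyers paying 67.5 and producers receiving 62 (the 5.5 wedge).
ΔCS is the trapezoid between Q = 192 and Q = 207 of height 2.5: ½ · (207 + 192) · 2.5 = 498.75.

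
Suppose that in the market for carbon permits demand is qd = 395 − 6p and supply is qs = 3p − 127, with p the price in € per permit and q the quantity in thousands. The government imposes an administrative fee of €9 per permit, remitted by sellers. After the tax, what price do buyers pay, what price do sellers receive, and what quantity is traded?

Without the tax, 395 − 6p = 3p − 127 gives 9p = 522, so p* = €58 and q* = 47.
With the tax collected from sellers, supply shifts: qs = 3(p − 9) − 127.
Solving gives q = 29 with buyers paying €61 and sellers receiving €52 (the €9 wedge).
The less price-elastic side of the market bears the larger share of a per-unit tax.

Buyers pay €61; sellers receive €52; quantity = 29.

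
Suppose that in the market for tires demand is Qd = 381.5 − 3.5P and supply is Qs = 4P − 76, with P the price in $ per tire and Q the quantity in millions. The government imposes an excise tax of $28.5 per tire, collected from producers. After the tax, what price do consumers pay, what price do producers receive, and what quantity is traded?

Consumers pay $76.2; producers receive $47.7; quantity = 114.8.

Without the tax, 381.5 − 3.5P = 4P − 76 gives 7.5P = 457.5, so P* = $61 and Q* = 168.
With the tax collected from producers, supply shifts: Qs = 4(P − 28.5) − 76.
Solving gives Q = 114.8 with consumers paying $76.2 and producers receiving $47.7 (the $28.5 wedge).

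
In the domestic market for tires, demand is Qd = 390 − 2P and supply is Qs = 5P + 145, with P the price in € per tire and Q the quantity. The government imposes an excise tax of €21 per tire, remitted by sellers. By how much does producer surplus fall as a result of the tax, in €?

Before the tax: set 390 − 2P = 5P + 145 → P* = €35, Q* = 320.
With the tax collected from sellers, supply shifts: Qs = 5(P − 21) + 145.
New equilibrium: buyers pay €50, sellers receive €29, Q = 290. (Wedge: Pb − Ps = 21.)
ΔPS is the trapezoid between Q = 290 and Q = 320 of height €6: ½ · (320 + 290) · 6 = €1830.

Producer surplus falls by €1830.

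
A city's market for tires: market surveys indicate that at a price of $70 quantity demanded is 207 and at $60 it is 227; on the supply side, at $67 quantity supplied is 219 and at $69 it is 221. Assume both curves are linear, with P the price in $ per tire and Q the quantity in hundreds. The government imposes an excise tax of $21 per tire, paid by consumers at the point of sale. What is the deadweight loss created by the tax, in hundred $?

Demand slope: (227 − 207)/(60 − 70) = -2, so Qd = 347 − 2P.
Supply slope: (221 − 219)/(69 − 67) = 1, so Qs = P + 152.
Without the tax, 347 − 2P = P + 152 gives 3P = 195, so P* = $65 and Q* = 217.
With the tax collected from consumers, demand (in seller-price terms) shifts: Qd = 347 − 2(P + 21).
Solving gives Q = 203 with consumers paying $72 and sellers receiving $51 (the $21 wedge).
Quantity falls by |ΔQ| = |217 − 203| = 14.
DWL = ½ · t · |ΔQ| = ½ · 21 · 14 = $147.

Deadweight loss = $147 hundred.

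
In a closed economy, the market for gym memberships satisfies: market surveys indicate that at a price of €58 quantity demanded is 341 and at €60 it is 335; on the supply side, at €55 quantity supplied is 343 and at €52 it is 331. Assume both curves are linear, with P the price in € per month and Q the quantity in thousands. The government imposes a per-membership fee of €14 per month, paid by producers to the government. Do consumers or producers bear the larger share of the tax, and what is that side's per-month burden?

Consumers bear the larger share: €8 per month.

Demand slope: (335 − 341)/(60 − 58) = -3, so Qd = 515 − 3P.
Supply slope: (331 − 343)/(52 − 55) = 4, so Qs = 4P + 123.
Before the tax: set 515 − 3P = 4P + 123 → P* = €56, Q* = 347.
With the tax collected from producers, supply shifts: Qs = 4(P − 14) + 123.
New equilibrium: consumers pay €64, producers receive €50, Q = 323. (Wedge: Pb − Ps = 14.)
Per-month burden: consumers €8, producers €6.
Consumers take the larger share because demand is less price-elastic here (demand slope 3 vs supply slope 4).
The less price-elastic side of the market bears the larger share of a per-unit tax.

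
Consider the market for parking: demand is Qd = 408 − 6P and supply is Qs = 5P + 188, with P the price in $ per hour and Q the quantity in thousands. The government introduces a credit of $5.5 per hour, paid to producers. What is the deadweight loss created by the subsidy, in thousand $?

Before the subsidy: set 408 − 6P = 5P + 188 → P* = $20, Q* = 288.
With a per-unit subsidy paid to producers, each receives P + 5.5 per unit sold, so supply becomes Qs = 5(P + 5.5) + 188.
Solving gives Q = 303 with consumers paying $17.5 and producers receiving $23 (the $5.5 wedge).
Quantity rises by |ΔQ| = |288 − 303| = 15.
DWL = ½ · t · |ΔQ| = ½ · 5.5 · 15 = $41.25.

Deadweight loss = $41.25 thousand.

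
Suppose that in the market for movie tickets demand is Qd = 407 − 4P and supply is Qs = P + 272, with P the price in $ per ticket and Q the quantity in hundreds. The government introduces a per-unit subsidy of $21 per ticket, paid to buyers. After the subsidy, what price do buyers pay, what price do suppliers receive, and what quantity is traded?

Before the subsidy: set 407 − 4P = P + 272 → P* = $27, Q* = 299.
With a per-unit subsidy paid to buyers, each effectively pays P − 21, so demand becomes Qd = 407 − 4(P − 21).
Solving gives Q = 315.8 with buyers paying $22.8 and suppliers receiving $43.8 (the $21 wedge).

Buyers pay $22.8; suppliers receive $43.8; quantity = 315.8.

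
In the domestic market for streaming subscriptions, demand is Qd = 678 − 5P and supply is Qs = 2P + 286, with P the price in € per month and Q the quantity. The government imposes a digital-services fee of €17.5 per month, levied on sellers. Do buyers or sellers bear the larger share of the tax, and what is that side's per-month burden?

Sellers bear the larger share: €12.5 per month.

Before the tax: set 678 − 5P = 2P + 286 → P* = €56, Q* = 398.
With the tax collected from sellers, supply shifts: Qs = 2(P − 17.5) + 286.
Solving gives Q = 373 with buyers paying €61 and sellers receiving €43.5 (the €17.5 wedge).
Per-month burden: buyers €5, sellers €12.5.
Sellers take the larger share because supply is less price-elastic here (demand slope 5 vs supply slope 2).
The less price-elastic side of the market bears the larger share of a per-unit tax.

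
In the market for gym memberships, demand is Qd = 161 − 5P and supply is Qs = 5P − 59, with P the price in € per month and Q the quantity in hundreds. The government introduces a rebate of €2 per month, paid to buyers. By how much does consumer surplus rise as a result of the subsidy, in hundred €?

Consumer surplus rises by €53.5 hundred.

Before the subsidy: set 161 − 5P = 5P − 59 → P* = €22, Q* = 51.
With a per-unit subsidy paid to buyers, each effectively pays P − 2, so demand becomes Qd = 161 − 5(P − 2).
Solving gives Q = 56 with buyers paying €21 and producers receiving €23 (the €2 wedge).
ΔCS is the trapezoid between Q = 56 and Q = 51 of height €1: ½ · (51 + 56) · 1 = €53.5.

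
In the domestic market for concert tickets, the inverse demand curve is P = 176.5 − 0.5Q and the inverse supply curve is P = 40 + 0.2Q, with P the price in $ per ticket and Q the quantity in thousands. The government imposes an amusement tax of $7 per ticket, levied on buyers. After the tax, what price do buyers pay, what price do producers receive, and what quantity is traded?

Buyers pay $84; producers receive $77; quantity = 185.

Rewrite in direct form: Qd = 353 − 2P and Qs = 5P − 200.
Without the tax, 353 − 2P = 5P − 200 gives 7P = 553, so P* = $79 and Q* = 195.
With the tax collected from buyers, demand (in seller-price terms) shifts: Qd = 353 − 2(P + 7).
New equilibrium: buyers pay $84, producers receive $77, Q = 185. (Wedge: Pb − Ps = 7.)
The less price-elastic side of the market bears the larger share of a per-unit tax.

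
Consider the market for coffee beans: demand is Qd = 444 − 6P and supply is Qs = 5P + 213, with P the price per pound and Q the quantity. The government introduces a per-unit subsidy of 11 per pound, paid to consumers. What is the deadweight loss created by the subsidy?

Deadweight loss = 165.

Before the subsidy: set 444 − 6P = 5P + 213 → P* = 21, Q* = 318.
With a per-unit subsidy paid to consumers, each effectively pays P − 11, so demand becomes Qd = 444 − 6(P − 11).
Solving gives Q = 348 with consumers paying 16 and suppliers receiving 27 (the 11 wedge).
Quantity rises by |ΔQ| = |318 − 348| = 30.
DWL = ½ · t · |ΔQ| = ½ · 11 · 30 = 165.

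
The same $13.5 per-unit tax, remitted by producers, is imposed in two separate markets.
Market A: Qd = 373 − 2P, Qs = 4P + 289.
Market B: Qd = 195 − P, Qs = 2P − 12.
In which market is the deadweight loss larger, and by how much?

Market A: pre-tax P* = $14, Q* = 345; post-tax Q = 327; deadweight loss = $121.5.
Market B: pre-tax P* = $69, Q* = 126; post-tax Q = 117; deadweight loss = $60.75.
Difference: $121.5 vs $60.75 → market A is larger by $60.75.

Market A, by $60.75.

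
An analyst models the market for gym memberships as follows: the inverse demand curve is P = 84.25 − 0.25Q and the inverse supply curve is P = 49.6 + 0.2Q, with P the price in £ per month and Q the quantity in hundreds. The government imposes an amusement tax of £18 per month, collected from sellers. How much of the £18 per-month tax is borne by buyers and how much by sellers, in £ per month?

Buyers bear £10 per month; sellers bear £8 per month.

Rewrite in direct form: Qd = 337 − 4P and Qs = 5P − 248.
Before the tax: set 337 − 4P = 5P − 248 → P* = £65, Q* = 77.
With the tax collected from sellers, supply shifts: Qs = 5(P − 18) − 248.
New equilibrium: buyers pay £75, sellers receive £57, Q = 37. (Wedge: Pb − Ps = 18.)
Burden on buyers: £10; on sellers: £8. (They sum to £18.)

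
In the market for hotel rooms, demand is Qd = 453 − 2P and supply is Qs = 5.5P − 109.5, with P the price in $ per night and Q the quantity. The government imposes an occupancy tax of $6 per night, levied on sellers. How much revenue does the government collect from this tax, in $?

Tax revenue = $1765.2.

Before the tax: set 453 − 2P = 5.5P − 109.5 → P* = $75, Q* = 303.
With the tax collected from sellers, supply shifts: Qs = 5.5(P − 6) − 109.5.
New equilibrium: buyers pay $79.4, sellers receive $73.4, Q = 294.2. (Wedge: Pb − Ps = 6.)
Revenue = t · Q = 6 · 294.2 = $1765.2.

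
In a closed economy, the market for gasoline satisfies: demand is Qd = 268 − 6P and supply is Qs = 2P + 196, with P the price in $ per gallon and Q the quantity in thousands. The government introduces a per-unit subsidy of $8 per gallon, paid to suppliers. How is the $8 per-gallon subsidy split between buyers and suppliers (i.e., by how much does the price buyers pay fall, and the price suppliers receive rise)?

Buyers gain $2 per gallon; suppliers gain $6 per gallon.

Without the subsidy, 268 − 6P = 2P + 196 gives 8P = 72, so P* = $9 and Q* = 214.
With a per-unit subsidy paid to suppliers, each receives P + 8 per unit sold, so supply becomes Qs = 2(P + 8) + 196.
New equilibrium: buyers pay $7, suppliers receive $15, Q = 226. (Wedge: Pb − Ps = −8.)
Gain to buyers: $2; to suppliers: $6. (They sum to $8.)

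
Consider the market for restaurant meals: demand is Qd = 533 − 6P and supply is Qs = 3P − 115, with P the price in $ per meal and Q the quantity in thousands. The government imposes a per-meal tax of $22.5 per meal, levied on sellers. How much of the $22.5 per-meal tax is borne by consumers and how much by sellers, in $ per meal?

Before the tax: set 533 − 6P = 3P − 115 → P* = $72, Q* = 101.
With the tax collected from sellers, supply shifts: Qs = 3(P − 22.5) − 115.
Solving gives Q = 56 with consumers paying $79.5 and sellers receiving $57 (the $22.5 wedge).
Burden on consumers: $7.5; on sellers: $15. (They sum to $22.5.)
The less price-elastic side of the market bears the larger share of a per-unit tax.

Consumers bear $7.5 per meal; sellers bear $15 per meal.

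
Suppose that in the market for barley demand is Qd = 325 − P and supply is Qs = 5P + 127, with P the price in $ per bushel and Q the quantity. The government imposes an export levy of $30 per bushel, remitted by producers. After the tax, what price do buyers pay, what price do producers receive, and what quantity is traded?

Buyers pay $58; producers receive $28; quantity = 267.

Before the tax: set 325 − P = 5P + 127 → P* = $33, Q* = 292.
With the tax collected from producers, supply shifts: Qs = 5(P − 30) + 127.
Solving gives Q = 267 with buyers paying $58 and producers receiving $28 (the $30 wedge).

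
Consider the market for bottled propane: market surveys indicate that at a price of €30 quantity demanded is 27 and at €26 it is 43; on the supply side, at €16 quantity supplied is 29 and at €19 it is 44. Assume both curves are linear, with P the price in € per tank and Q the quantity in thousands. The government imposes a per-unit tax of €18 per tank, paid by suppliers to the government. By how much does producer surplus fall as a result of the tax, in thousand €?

Producer surplus falls by €312 thousand.

Demand slope: (43 − 27)/(26 − 30) = -4, so Qd = 147 − 4P.
Supply slope: (44 − 29)/(19 − 16) = 5, so Qs = 5P − 51.
Before the tax: set 147 − 4P = 5P − 51 → P* = €22, Q* = 59.
With the tax collected from suppliers, supply shifts: Qs = 5(P − 18) − 51.
New equilibrium: consumers pay €32, suppliers receive €14, Q = 19. (Wedge: Pb − Ps = 18.)
ΔPS is the trapezoid between Q = 19 and Q = 59 of height €8: ½ · (59 + 19) · 8 = €312.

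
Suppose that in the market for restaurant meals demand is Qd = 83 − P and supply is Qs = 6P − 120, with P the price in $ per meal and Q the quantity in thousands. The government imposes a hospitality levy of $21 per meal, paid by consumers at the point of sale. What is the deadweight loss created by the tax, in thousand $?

Deadweight loss = $189 thousand.

Without the tax, 83 − P = 6P − 120 gives 7P = 203, so P* = $29 and Q* = 54.
With the tax collected from consumers, demand (in seller-price terms) shifts: Qd = 83 − (P + 21).
Solving gives Q = 36 with consumers paying $47 and sellers receiving $26 (the $21 wedge).
Quantity falls by |ΔQ| = |54 − 36| = 18.
DWL = ½ · t · |ΔQ| = ½ · 21 · 18 = $189.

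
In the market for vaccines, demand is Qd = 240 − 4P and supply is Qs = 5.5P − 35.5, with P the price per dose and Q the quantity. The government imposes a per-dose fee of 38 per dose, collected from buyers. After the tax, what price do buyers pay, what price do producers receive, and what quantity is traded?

Without the tax, 240 − 4P = 5.5P − 35.5 gives 9.5P = 275.5, so P* = 29 and Q* = 124.
With the tax collected from buyers, demand (in seller-price terms) shifts: Qd = 240 − 4(P + 38).
New equilibrium: buyers pay 51, producers receive 13, Q = 36. (Wedge: Pb − Ps = 38.)

Buyers pay 51; producers receive 13; quantity = 36.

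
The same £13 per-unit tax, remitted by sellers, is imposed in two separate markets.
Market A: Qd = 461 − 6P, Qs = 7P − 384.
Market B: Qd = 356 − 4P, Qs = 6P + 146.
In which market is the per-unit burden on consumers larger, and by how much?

Market A: pre-tax P* = £65, Q* = 71; post-tax Q = 29; per-unit burden on consumers = £7.
Market B: pre-tax P* = £21, Q* = 272; post-tax Q = 240.8; per-unit burden on consumers = £7.8.
Difference: £7 vs £7.8 → market B is larger by £0.8.

Market B, by £0.8.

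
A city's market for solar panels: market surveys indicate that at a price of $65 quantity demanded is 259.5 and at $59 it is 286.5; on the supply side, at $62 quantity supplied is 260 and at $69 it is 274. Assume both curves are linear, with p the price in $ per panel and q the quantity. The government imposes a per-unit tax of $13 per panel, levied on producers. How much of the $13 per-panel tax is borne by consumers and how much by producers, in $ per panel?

Consumers bear $4 per panel; producers bear $9 per panel.

Demand slope: (286.5 − 259.5)/(59 − 65) = -4.5, so qd = 552 − 4.5p.
Supply slope: (274 − 260)/(69 − 62) = 2, so qs = 2p + 136.
Before the tax: set 552 − 4.5p = 2p + 136 → p* = $64, q* = 264.
With the tax collected from producers, supply shifts: qs = 2(p − 13) + 136.
New equilibrium: consumers pay $68, producers receive $55, q = 246. (Wedge: pb − ps = 13.)
Burden on consumers: $4; on producers: $9. (They sum to $13.)
The less price-elastic side of the market bears the larger share of a per-unit tax.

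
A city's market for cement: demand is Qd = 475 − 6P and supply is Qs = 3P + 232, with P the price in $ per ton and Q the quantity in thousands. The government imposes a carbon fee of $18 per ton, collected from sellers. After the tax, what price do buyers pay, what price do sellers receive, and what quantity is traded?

Without the tax, 475 − 6P = 3P + 232 gives 9P = 243, so P* = $27 and Q* = 313.
With the tax collected from sellers, supply shifts: Qs = 3(P − 18) + 232.
New equilibrium: buyers pay $33, sellers receive $15, Q = 277. (Wedge: Pb − Ps = 18.)
The less price-elastic side of the market bears the larger share of a per-unit tax.

Buyers pay $33; sellers receive $15; quantity = 277.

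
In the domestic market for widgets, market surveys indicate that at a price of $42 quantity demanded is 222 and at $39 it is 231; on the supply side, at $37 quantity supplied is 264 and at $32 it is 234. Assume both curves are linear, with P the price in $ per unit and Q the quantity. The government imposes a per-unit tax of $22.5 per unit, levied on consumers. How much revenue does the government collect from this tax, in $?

Demand slope: (231 − 222)/(39 − 42) = -3, so Qd = 348 − 3P.
Supply slope: (234 − 264)/(32 − 37) = 6, so Qs = 6P + 42.
Before the tax: set 348 − 3P = 6P + 42 → P* = $34, Q* = 246.
With the tax collected from consumers, demand (in seller-price terms) shifts: Qd = 348 − 3(P + 22.5).
Solving gives Q = 201 with consumers paying $49 and producers receiving $26.5 (the $22.5 wedge).
Revenue = t · Q = 22.5 · 201 = $4522.5.

Tax revenue = $4522.5.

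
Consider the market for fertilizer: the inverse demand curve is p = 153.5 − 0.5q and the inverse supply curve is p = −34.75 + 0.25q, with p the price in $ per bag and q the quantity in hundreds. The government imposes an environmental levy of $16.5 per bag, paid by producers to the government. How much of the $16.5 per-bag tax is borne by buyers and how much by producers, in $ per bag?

Inverting to q(p) form: qd = 307 − 2p; qs = 4p + 139.
Without the tax, 307 − 2p = 4p + 139 gives 6p = 168, so p* = $28 and q* = 251.
With the tax collected from producers, supply shifts: qs = 4(p − 16.5) + 139.
New equilibrium: buyers pay $39, producers receive $22.5, q = 229. (Wedge: pb − ps = 16.5.)
Burden on buyers: $11; on producers: $5.5. (They sum to $16.5.)

Buyers bear $11 per bag; producers bear $5.5 per bag.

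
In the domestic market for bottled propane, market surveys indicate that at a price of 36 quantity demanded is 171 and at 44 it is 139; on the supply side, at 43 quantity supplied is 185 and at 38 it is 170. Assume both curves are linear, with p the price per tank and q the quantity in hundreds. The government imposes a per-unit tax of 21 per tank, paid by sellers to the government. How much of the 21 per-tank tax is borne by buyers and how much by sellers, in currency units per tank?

Demand slope: (139 − 171)/(44 − 36) = -4, so qd = 315 − 4p.
Supply slope: (170 − 185)/(38 − 43) = 3, so qs = 3p + 56.
Without the tax, 315 − 4p = 3p + 56 gives 7p = 259, so p* = 37 and q* = 167.
With the tax collected from sellers, supply shifts: qs = 3(p − 21) + 56.
New equilibrium: buyers pay 46, sellers receive 25, q = 131. (Wedge: pb − ps = 21.)
Burden on buyers: 9; on sellers: 12. (They sum to 21.)
The less price-elastic side of the market bears the larger share of a per-unit tax.

Buyers bear 9 per tank; sellers bear 12 per tank.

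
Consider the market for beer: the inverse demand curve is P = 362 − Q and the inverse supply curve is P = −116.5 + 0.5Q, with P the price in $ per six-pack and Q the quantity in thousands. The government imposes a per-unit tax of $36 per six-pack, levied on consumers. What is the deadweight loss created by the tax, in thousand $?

Deadweight loss = $432 thousand.

Inverting to Q(P) form: Qd = 362 − P; Qs = 2P + 233.
Without the tax, 362 − P = 2P + 233 gives 3P = 129, so P* = $43 and Q* = 319.
With the tax collected from consumers, demand (in seller-price terms) shifts: Qd = 362 − (P + 36).
Solving gives Q = 295 with consumers paying $67 and sellers receiving $31 (the $36 wedge).
Quantity falls by |ΔQ| = |319 − 295| = 24.
DWL = ½ · t · |ΔQ| = ½ · 36 · 24 = $432.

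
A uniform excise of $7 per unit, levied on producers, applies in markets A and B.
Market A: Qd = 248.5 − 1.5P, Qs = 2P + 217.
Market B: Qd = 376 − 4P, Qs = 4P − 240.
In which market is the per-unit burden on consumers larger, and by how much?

Market A: pre-tax P* = $9, Q* = 235; post-tax Q = 229; per-unit burden on consumers = $4.
Market B: pre-tax P* = $77, Q* = 68; post-tax Q = 54; per-unit burden on consumers = $3.5.
Difference: $4 vs $3.5 → market A is larger by $0.5.

Market A, by $0.5.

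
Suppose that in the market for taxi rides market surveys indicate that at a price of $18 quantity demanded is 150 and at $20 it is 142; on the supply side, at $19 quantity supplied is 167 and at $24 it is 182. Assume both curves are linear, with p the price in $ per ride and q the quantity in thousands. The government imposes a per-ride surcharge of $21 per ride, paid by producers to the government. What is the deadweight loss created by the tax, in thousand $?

Demand slope: (142 − 150)/(20 − 18) = -4, so qd = 222 − 4p.
Supply slope: (182 − 167)/(24 − 19) = 3, so qs = 3p + 110.
Without the tax, 222 − 4p = 3p + 110 gives 7p = 112, so p* = $16 and q* = 158.
With the tax collected from producers, supply shifts: qs = 3(p − 21) + 110.
New equilibrium: buyers pay $25, producers receive $4, q = 122. (Wedge: pb − ps = 21.)
Quantity falls by |ΔQ| = |158 − 122| = 36.
DWL = ½ · t · |ΔQ| = ½ · 21 · 36 = $378.

Deadweight loss = $378 thousand.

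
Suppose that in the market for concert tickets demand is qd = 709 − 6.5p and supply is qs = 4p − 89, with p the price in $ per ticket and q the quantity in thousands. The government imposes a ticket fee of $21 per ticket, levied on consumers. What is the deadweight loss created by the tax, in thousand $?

Before the tax: set 709 − 6.5p = 4p − 89 → p* = $76, q* = 215.
With the tax collected from consumers, demand (in seller-price terms) shifts: qd = 709 − 6.5(p + 21).
New equilibrium: consumers pay $84, suppliers receive $63, q = 163. (Wedge: pb − ps = 21.)
Quantity falls by |ΔQ| = |215 − 163| = 52.
DWL = ½ · t · |ΔQ| = ½ · 21 · 52 = $546.

Deadweight loss = $546 thousand.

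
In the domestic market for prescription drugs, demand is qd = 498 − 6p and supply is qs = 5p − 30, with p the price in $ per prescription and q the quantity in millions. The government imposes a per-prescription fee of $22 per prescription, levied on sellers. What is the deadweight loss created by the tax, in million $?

Deadweight loss = $660 million.

Before the tax: set 498 − 6p = 5p − 30 → p* = $48, q* = 210.
With the tax collected from sellers, supply shifts: qs = 5(p − 22) − 30.
Solving gives q = 150 with buyers paying $58 and sellers receiving $36 (the $22 wedge).
Quantity falls by |ΔQ| = |210 − 150| = 60.
DWL = ½ · t · |ΔQ| = ½ · 22 · 60 = $660.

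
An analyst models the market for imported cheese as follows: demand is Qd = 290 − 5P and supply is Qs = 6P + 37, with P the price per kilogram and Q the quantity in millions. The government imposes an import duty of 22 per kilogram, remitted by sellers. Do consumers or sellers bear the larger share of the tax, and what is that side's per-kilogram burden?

Consumers bear the larger share: 12 per kilogram.

Before the tax: set 290 − 5P = 6P + 37 → P* = 23, Q* = 175.
With the tax collected from sellers, supply shifts: Qs = 6(P − 22) + 37.
New equilibrium: consumers pay 35, sellers receive 13, Q = 115. (Wedge: Pb − Ps = 22.)
Per-kilogram burden: consumers 12, sellers 10.
Consumers take the larger share because demand is less price-elastic here (demand slope 5 vs supply slope 6).
The less price-elastic side of the market bears the larger share of a per-unit tax.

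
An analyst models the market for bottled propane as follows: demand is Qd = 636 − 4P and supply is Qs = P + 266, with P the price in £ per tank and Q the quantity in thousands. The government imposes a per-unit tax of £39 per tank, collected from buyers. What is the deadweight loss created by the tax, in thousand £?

Deadweight loss = £608.4 thousand.

Before the tax: set 636 − 4P = P + 266 → P* = £74, Q* = 340.
With the tax collected from buyers, demand (in seller-price terms) shifts: Qd = 636 − 4(P + 39).
Solving gives Q = 308.8 with buyers paying £81.8 and producers receiving £42.8 (the £39 wedge).
Quantity falls by |ΔQ| = |340 − 308.8| = 31.2.
DWL = ½ · t · |ΔQ| = ½ · 39 · 31.2 = £608.4.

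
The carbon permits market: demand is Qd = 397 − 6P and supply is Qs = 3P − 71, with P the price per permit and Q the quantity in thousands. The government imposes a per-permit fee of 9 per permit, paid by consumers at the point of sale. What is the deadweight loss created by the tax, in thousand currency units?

Deadweight loss = 81 thousand.

Without the tax, 397 − 6P = 3P − 71 gives 9P = 468, so P* = 52 and Q* = 85.
With the tax collected from consumers, demand (in seller-price terms) shifts: Qd = 397 − 6(P + 9).
New equilibrium: consumers pay 55, suppliers receive 46, Q = 67. (Wedge: Pb − Ps = 9.)
Quantity falls by |ΔQ| = |85 − 67| = 18.
DWL = ½ · t · |ΔQ| = ½ · 9 · 18 = 81.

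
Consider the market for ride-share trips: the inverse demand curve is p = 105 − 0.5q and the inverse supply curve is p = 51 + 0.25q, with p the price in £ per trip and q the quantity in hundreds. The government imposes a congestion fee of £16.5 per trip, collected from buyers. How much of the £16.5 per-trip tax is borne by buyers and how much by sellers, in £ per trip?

Buyers bear £11 per trip; sellers bear £5.5 per trip.

Inverting to q(p) form: qd = 210 − 2p; qs = 4p − 204.
Before the tax: set 210 − 2p = 4p − 204 → p* = £69, q* = 72.
With the tax collected from buyers, demand (in seller-price terms) shifts: qd = 210 − 2(p + 16.5).
Solving gives q = 50 with buyers paying £80 and sellers receiving £63.5 (the £16.5 wedge).
Burden on buyers: £11; on sellers: £5.5. (They sum to £16.5.)
The less price-elastic side of the market bears the larger share of a per-unit tax.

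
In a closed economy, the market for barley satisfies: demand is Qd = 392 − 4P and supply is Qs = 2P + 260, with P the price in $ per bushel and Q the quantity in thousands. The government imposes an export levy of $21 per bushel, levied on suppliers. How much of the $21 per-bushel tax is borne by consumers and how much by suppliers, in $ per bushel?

Without the tax, 392 − 4P = 2P + 260 gives 6P = 132, so P* = $22 and Q* = 304.
With the tax collected from suppliers, supply shifts: Qs = 2(P − 21) + 260.
New equilibrium: consumers pay $29, suppliers receive $8, Q = 276. (Wedge: Pb − Ps = 21.)
Burden on consumers: $7; on suppliers: $14. (They sum to $21.)

Consumers bear $7 per bushel; suppliers bear $14 per bushel.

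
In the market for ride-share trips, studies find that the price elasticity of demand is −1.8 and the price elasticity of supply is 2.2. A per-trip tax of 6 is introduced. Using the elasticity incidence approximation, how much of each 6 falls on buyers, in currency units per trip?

Incidence ratio: buyers' share ≈ εs / (εs + |εd|) = 2.2 / (2.2 + 1.8) = 0.55.
So buyers bear ≈ 0.55 × 6 = 3.3; sellers bear 2.7.

Buyers bear ≈ 3.3 per trip.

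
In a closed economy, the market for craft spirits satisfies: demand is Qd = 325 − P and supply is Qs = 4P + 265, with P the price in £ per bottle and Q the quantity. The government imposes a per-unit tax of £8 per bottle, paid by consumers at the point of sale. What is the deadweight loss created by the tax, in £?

Without the tax, 325 − P = 4P + 265 gives 5P = 60, so P* = £12 and Q* = 313.
With the tax collected from consumers, demand (in seller-price terms) shifts: Qd = 325 − (P + 8).
Solving gives Q = 306.6 with consumers paying £18.4 and sellers receiving £10.4 (the £8 wedge).
Quantity falls by |ΔQ| = |313 − 306.6| = 6.4.
DWL = ½ · t · |ΔQ| = ½ · 8 · 6.4 = £25.6.

Deadweight loss = £25.6.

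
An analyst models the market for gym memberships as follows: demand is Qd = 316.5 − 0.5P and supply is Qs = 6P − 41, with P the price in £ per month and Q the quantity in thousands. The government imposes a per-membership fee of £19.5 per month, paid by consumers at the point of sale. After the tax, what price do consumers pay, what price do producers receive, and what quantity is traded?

Before the tax: set 316.5 − 0.5P = 6P − 41 → P* = £55, Q* = 289.
With the tax collected from consumers, demand (in seller-price terms) shifts: Qd = 316.5 − 0.5(P + 19.5).
Solving gives Q = 280 with consumers paying £73 and producers receiving £53.5 (the £19.5 wedge).
The less price-elastic side of the market bears the larger share of a per-unit tax.

Consumers pay £73; producers receive £53.5; quantity = 280.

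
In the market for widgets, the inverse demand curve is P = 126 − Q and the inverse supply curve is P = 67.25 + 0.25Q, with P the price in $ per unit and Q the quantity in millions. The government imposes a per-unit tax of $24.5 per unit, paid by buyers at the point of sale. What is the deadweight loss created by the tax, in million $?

Deadweight loss = $240.1 million.

Rewrite in direct form: Qd = 126 − P and Qs = 4P − 269.
Without the tax, 126 − P = 4P − 269 gives 5P = 395, so P* = $79 and Q* = 47.
With the tax collected from buyers, demand (in seller-price terms) shifts: Qd = 126 − (P + 24.5).
New equilibrium: buyers pay $98.6, suppliers receive $74.1, Q = 27.4. (Wedge: Pb − Ps = 24.5.)
Quantity falls by |ΔQ| = |47 − 27.4| = 19.6.
DWL = ½ · t · |ΔQ| = ½ · 24.5 · 19.6 = $240.1.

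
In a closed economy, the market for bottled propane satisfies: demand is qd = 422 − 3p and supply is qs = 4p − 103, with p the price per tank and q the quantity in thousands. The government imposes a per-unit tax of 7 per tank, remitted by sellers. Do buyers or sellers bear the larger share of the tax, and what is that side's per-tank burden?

Without the tax, 422 − 3p = 4p − 103 gives 7p = 525, so p* = 75 and q* = 197.
With the tax collected from sellers, supply shifts: qs = 4(p − 7) − 103.
New equilibrium: buyers pay 79, sellers receive 72, q = 185. (Wedge: pb − ps = 7.)
Per-tank burden: buyers 4, sellers 3.
Buyers take the larger share because demand is less price-elastic here (demand slope 3 vs supply slope 4).
The less price-elastic side of the market bears the larger share of a per-unit tax.

Buyers bear the larger share: 4 per tank.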